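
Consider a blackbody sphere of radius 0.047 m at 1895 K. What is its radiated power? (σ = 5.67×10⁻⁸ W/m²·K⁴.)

P ≈ 20300 W

A = 4πr² = 4π × (0.047)² = 0.0278 m².
P = σAT⁴ = 5.67×10⁻⁸ × 0.0278 × (1895)⁴ = 5.67×10⁻⁸ × 0.0278 × 1.29×10^13.
P = 20300 W.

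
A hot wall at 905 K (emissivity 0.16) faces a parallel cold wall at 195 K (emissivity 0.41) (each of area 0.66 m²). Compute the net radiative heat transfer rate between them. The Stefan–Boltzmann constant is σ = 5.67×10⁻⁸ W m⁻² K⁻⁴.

For two large parallel gray plates, q = σ(T₁⁴ − T₂⁴) / (1/ε₁ + 1/ε₂ − 1).
1/ε₁ + 1/ε₂ − 1 = 1/0.16 + 1/0.41 − 1 = 7.689.
T₁⁴ − T₂⁴ = 6.71×10^11 − 1.45×10^9 = 6.69×10^11 K⁴.
q = 5.67×10⁻⁸ × 6.69×10^11 / 7.689 = 4940 W/m².
Q = q·A = 4940 × 0.66 = 3260 W.

Q ≈ 3260 W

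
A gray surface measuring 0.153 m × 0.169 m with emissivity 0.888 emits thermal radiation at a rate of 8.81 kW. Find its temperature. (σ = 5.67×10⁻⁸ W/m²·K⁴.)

T ≈ 1610 K

A = 0.153 × 0.169 = 0.0259 m².
From P = εσAT⁴, T = (P / εσA)^(1/4) = (8810 / (0.888 × 5.67×10⁻⁸ × 0.0259))^(1/4).
T = (6.77×10^12)^(1/4) = 1610 K.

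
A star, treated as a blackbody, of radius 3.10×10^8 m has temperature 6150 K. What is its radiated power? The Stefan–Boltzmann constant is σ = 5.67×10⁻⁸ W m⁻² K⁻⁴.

P ≈ 9.80×10^25 W

A = 4πr² = 4π × (3.10×10^8)² = 1.21×10^18 m².
P = σAT⁴ = 5.67×10⁻⁸ × 1.21×10^18 × (6150)⁴ = 5.67×10⁻⁸ × 1.21×10^18 × 1.43×10^15.
P = 9.80×10^25 W.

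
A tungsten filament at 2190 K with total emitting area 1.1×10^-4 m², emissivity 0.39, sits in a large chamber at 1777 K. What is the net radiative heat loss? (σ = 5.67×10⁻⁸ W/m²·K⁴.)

Q ≈ 31.7 W

Q = εσA(T⁴ − T_s⁴). T⁴ − T_s⁴ = (2190)⁴ − (1777)⁴ = 2.30×10^13 − 9.97×10^12 = 1.30×10^13 K⁴.
Q = 0.39 × 5.67×10⁻⁸ × 1.10×10^-4 × 1.30×10^13 = 31.7 W.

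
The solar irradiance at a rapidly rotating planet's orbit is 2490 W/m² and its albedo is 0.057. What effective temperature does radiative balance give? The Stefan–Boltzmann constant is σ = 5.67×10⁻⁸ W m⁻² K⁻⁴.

Power absorbed = (1−a)S·πR²; power emitted = 4πR²σT⁴. Equating and cancelling πR²:
T = ((1−a)S / 4σ)^(1/4) = (2350 / (4 × 5.67×10⁻⁸))^(1/4) = (1.04×10^10)^(1/4).
T = 319 K.

T ≈ 319 K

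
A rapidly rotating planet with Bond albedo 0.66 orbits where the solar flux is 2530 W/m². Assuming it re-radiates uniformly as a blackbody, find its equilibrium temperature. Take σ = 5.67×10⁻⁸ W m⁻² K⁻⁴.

T ≈ 248 K

Power absorbed = (1−a)S·πR²; power emitted = 4πR²σT⁴. Equating and cancelling πR²:
T = ((1−a)S / 4σ)^(1/4) = (860 / (4 × 5.67×10⁻⁸))^(1/4) = (3.79×10^9)^(1/4).
T = 248 K.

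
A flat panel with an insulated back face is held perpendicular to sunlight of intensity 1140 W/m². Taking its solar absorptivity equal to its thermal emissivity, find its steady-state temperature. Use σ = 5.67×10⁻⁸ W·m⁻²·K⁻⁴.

T ≈ 377 K

Absorbed flux αS = emitted flux εσT⁴ (one radiating face); with α = ε, T = (S/σ)^(1/4).
T = (1140 / 5.67×10⁻⁸)^(1/4) = (2.01×10^10)^(1/4).
T = 377 K.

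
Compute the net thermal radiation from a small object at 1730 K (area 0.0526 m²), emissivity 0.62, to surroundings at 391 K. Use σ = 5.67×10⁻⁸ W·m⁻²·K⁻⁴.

Q ≈ 16500 W

Q = εσA(T⁴ − T_s⁴). T⁴ − T_s⁴ = (1730)⁴ − (391)⁴ = 8.96×10^12 − 2.34×10^10 = 8.93×10^12 K⁴.
Q = 0.62 × 5.67×10⁻⁸ × 0.0526 × 8.93×10^12 = 16500 W.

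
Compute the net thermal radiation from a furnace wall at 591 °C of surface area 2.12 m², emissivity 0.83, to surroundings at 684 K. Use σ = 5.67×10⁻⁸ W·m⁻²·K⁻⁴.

Q ≈ 33800 W

Convert: 591 °C = 864 K.
Q = εσA(T⁴ − T_s⁴). T⁴ − T_s⁴ = (864)⁴ − (684)⁴ = 5.57×10^11 − 2.19×10^11 = 3.38×10^11 K⁴.
Q = 0.83 × 5.67×10⁻⁸ × 2.12 × 3.38×10^11 = 33800 W.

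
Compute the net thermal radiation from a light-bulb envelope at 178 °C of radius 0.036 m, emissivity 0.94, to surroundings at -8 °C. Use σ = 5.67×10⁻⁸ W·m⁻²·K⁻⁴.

A = 4πr² = 4π × (0.036)² = 0.0163 m².
Convert: 178 °C = 451 K; -8 °C = 265 K.
Q = εσA(T⁴ − T_s⁴). T⁴ − T_s⁴ = (451)⁴ − (265)⁴ = 4.14×10^10 − 4.93×10^9 = 3.64×10^10 K⁴.
Q = 0.94 × 5.67×10⁻⁸ × 0.0163 × 3.64×10^10 = 31.6 W.

Q ≈ 31.6 W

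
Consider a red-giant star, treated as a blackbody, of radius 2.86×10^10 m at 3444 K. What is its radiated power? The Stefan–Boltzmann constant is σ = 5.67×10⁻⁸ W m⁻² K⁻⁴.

P ≈ 8.20×10^28 W

A = 4πr² = 4π × (2.86×10^10)² = 1.03×10^22 m².
P = σAT⁴ = 5.67×10⁻⁸ × 1.03×10^22 × (3444)⁴ = 5.67×10⁻⁸ × 1.03×10^22 × 1.41×10^14.
P = 8.20×10^28 W.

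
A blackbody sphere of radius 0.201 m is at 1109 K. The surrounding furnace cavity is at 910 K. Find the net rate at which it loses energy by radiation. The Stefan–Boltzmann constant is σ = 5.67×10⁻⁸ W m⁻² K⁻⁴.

A = 4πr² = 4π × (0.201)² = 0.508 m².
Q = σA(T⁴ − T_s⁴). T⁴ − T_s⁴ = (1109)⁴ − (910)⁴ = 1.51×10^12 − 6.86×10^11 = 8.27×10^11 K⁴.
Q = 5.67×10⁻⁸ × 0.508 × 8.27×10^11 = 23800 W.

Q ≈ 23800 W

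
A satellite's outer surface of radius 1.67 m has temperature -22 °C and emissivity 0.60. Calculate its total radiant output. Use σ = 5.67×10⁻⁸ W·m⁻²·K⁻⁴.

P ≈ 4730 W

A = 4πr² = 4π × (1.67)² = 35.0 m².
-22 °C = 251 K.
P = εσAT⁴ = 0.60 × 5.67×10⁻⁸ × 35.0 × (251)⁴ = 0.60 × 5.67×10⁻⁸ × 35.0 × 3.97×10^9.
P = 4730 W.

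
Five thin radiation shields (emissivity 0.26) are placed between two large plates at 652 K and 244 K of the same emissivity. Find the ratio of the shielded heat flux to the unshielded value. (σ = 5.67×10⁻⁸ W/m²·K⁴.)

ratio ≈ 0.167

With N identical shields there are N+1 = 6 gaps in series, each with the same radiative resistance, so the flux falls to 1/(N+1) of its unshielded value.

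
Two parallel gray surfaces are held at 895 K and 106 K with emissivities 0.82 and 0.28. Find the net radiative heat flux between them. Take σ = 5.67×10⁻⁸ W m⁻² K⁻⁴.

For two large parallel gray plates, q = σ(T₁⁴ − T₂⁴) / (1/ε₁ + 1/ε₂ − 1).
1/ε₁ + 1/ε₂ − 1 = 1/0.82 + 1/0.28 − 1 = 3.791.
T₁⁴ − T₂⁴ = 6.42×10^11 − 1.26×10^8 = 6.42×10^11 K⁴.
q = 5.67×10⁻⁸ × 6.42×10^11 / 3.791 = 9590 W/m².

q ≈ 9590 W/m²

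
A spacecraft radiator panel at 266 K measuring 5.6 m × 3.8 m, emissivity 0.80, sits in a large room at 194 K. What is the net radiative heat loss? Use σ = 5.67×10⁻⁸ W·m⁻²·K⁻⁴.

Q ≈ 3470 W

A = 5.6 × 3.8 = 21.3 m².
Q = εσA(T⁴ − T_s⁴). T⁴ − T_s⁴ = (266)⁴ − (194)⁴ = 5.01×10^9 − 1.42×10^9 = 3.59×10^9 K⁴.
Q = 0.80 × 5.67×10⁻⁸ × 21.3 × 3.59×10^9 = 3470 W.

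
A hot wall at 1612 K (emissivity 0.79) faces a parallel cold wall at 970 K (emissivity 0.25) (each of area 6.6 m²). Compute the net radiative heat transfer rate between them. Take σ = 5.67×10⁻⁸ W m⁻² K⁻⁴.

For two large parallel gray plates, q = σ(T₁⁴ − T₂⁴) / (1/ε₁ + 1/ε₂ − 1).
1/ε₁ + 1/ε₂ − 1 = 1/0.79 + 1/0.25 − 1 = 4.266.
T₁⁴ − T₂⁴ = 6.75×10^12 − 8.85×10^11 = 5.87×10^12 K⁴.
q = 5.67×10⁻⁸ × 5.87×10^12 / 4.266 = 78000 W/m².
Q = q·A = 78000 × 6.6 = 5.15×10^5 W.

Q ≈ 5.15×10^5 W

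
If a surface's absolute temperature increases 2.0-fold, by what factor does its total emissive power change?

P ∝ T⁴, so the power scales as (2.0)⁴ = 16.0.

factor ≈ 16.0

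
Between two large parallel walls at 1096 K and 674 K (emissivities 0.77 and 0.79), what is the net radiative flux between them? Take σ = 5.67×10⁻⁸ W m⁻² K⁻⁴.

For two large parallel gray plates, q = σ(T₁⁴ − T₂⁴) / (1/ε₁ + 1/ε₂ − 1).
1/ε₁ + 1/ε₂ − 1 = 1/0.77 + 1/0.79 − 1 = 1.565.
T₁⁴ − T₂⁴ = 1.44×10^12 − 2.06×10^11 = 1.24×10^12 K⁴.
q = 5.67×10⁻⁸ × 1.24×10^12 / 1.565 = 44800 W/m².

q ≈ 44800 W/m²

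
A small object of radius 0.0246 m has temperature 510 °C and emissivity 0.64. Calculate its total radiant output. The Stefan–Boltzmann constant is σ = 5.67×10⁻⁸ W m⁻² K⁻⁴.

A = 4πr² = 4π × (0.0246)² = 7.60×10^-3 m².
510 °C = 783 K.
P = εσAT⁴ = 0.64 × 5.67×10⁻⁸ × 7.60×10^-3 × (783)⁴ = 0.64 × 5.67×10⁻⁸ × 7.60×10^-3 × 3.76×10^11.
P = 104 W.

P ≈ 104 W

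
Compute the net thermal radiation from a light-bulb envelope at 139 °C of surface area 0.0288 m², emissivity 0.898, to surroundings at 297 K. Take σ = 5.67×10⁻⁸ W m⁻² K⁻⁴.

Q ≈ 30.8 W

Convert: 139 °C = 412 K.
Q = εσA(T⁴ − T_s⁴). T⁴ − T_s⁴ = (412)⁴ − (297)⁴ = 2.88×10^10 − 7.78×10^9 = 2.10×10^10 K⁴.
Q = 0.898 × 5.67×10⁻⁸ × 0.0288 × 2.10×10^10 = 30.8 W.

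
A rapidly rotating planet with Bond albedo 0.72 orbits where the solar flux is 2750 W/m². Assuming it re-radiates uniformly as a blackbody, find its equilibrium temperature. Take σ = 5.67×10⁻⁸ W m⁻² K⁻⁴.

Power absorbed = (1−a)S·πR²; power emitted = 4πR²σT⁴. Equating and cancelling πR²:
T = ((1−a)S / 4σ)^(1/4) = (770 / (4 × 5.67×10⁻⁸))^(1/4) = (3.40×10^9)^(1/4).
T = 241 K.

T ≈ 241 K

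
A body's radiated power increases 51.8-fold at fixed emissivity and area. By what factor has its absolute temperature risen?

factor ≈ 2.68

P ∝ T⁴ ⇒ T ∝ P^(1/4), so T scales by (51.8)^(1/4) = 2.68.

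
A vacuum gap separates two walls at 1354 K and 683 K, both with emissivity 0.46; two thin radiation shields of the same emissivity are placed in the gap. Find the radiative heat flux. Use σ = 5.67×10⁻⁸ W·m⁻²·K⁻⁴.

Each of the 3 gaps contributes resistance (2/ε − 1) = 2/0.46 − 1 = 3.348; total = 10.04.
q = σ(T₁⁴ − T₂⁴) / 10.04 = 5.67×10⁻⁸ × 3.14×10^12 / 10.04 = 17700 W/m².

q ≈ 17700 W/m²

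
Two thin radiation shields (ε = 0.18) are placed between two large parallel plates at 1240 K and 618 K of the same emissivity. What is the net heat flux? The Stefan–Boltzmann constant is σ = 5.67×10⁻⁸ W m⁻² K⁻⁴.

Each of the 3 gaps contributes resistance (2/ε − 1) = 2/0.18 − 1 = 10.11; total = 30.33.
q = σ(T₁⁴ − T₂⁴) / 30.33 = 5.67×10⁻⁸ × 2.22×10^12 / 30.33 = 4150 W/m².

q ≈ 4150 W/m²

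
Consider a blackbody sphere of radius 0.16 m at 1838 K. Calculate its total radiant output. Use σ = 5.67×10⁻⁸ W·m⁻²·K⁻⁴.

A = 4πr² = 4π × (0.16)² = 0.322 m².
P = σAT⁴ = 5.67×10⁻⁸ × 0.322 × (1838)⁴ = 5.67×10⁻⁸ × 0.322 × 1.14×10^13.
P = 2.08×10^5 W.

P ≈ 2.08×10^5 W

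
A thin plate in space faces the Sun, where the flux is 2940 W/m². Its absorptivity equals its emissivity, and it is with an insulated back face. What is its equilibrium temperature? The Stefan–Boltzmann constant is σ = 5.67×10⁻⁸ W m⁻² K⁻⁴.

Absorbed flux αS = emitted flux εσT⁴ (one radiating face); with α = ε, T = (S/σ)^(1/4).
T = (2940 / 5.67×10⁻⁸)^(1/4) = (5.19×10^10)^(1/4).
T = 477 K.

T ≈ 477 K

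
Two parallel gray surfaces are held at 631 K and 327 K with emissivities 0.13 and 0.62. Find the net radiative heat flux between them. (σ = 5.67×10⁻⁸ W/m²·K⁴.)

For two large parallel gray plates, q = σ(T₁⁴ − T₂⁴) / (1/ε₁ + 1/ε₂ − 1).
1/ε₁ + 1/ε₂ − 1 = 1/0.13 + 1/0.62 − 1 = 8.305.
T₁⁴ − T₂⁴ = 1.59×10^11 − 1.14×10^10 = 1.47×10^11 K⁴.
q = 5.67×10⁻⁸ × 1.47×10^11 / 8.305 = 1000 W/m².

q ≈ 1000 W/m²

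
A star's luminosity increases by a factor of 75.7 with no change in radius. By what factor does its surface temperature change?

factor ≈ 2.95

P ∝ T⁴ ⇒ T ∝ P^(1/4), so T scales by (75.7)^(1/4) = 2.95.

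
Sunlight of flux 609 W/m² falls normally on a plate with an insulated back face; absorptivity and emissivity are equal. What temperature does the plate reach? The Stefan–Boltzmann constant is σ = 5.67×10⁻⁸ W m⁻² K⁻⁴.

T ≈ 322 K

Absorbed flux αS = emitted flux εσT⁴ (one radiating face); with α = ε, T = (S/σ)^(1/4).
T = (609 / 5.67×10⁻⁸)^(1/4) = (1.07×10^10)^(1/4).
T = 322 K.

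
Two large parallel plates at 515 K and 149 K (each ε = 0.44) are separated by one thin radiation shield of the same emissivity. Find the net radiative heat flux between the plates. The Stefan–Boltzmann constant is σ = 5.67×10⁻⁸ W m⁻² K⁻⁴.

q ≈ 559 W/m²

Each of the 2 gaps contributes resistance (2/ε − 1) = 2/0.44 − 1 = 3.545; total = 7.091.
q = σ(T₁⁴ − T₂⁴) / 7.091 = 5.67×10⁻⁸ × 6.99×10^10 / 7.091 = 559 W/m².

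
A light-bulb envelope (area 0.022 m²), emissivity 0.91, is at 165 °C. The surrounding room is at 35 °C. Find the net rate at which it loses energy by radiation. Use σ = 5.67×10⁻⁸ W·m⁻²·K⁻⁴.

Convert: 165 °C = 438 K; 35 °C = 308 K.
Q = εσA(T⁴ − T_s⁴). T⁴ − T_s⁴ = (438)⁴ − (308)⁴ = 3.68×10^10 − 9.00×10^9 = 2.78×10^10 K⁴.
Q = 0.91 × 5.67×10⁻⁸ × 0.0220 × 2.78×10^10 = 31.6 W.

Q ≈ 31.6 W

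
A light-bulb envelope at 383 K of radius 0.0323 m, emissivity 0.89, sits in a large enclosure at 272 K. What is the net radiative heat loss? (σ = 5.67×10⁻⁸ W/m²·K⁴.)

Q ≈ 10.6 W

A = 4πr² = 4π × (0.0323)² = 0.0131 m².
Q = εσA(T⁴ − T_s⁴). T⁴ − T_s⁴ = (383)⁴ − (272)⁴ = 2.15×10^10 − 5.47×10^9 = 1.60×10^10 K⁴.
Q = 0.89 × 5.67×10⁻⁸ × 0.0131 × 1.60×10^10 = 10.6 W.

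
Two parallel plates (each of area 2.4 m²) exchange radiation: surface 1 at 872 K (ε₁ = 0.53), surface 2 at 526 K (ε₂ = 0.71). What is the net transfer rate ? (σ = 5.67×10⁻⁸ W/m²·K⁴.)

Q ≈ 29700 W

For two large parallel gray plates, q = σ(T₁⁴ − T₂⁴) / (1/ε₁ + 1/ε₂ − 1).
1/ε₁ + 1/ε₂ − 1 = 1/0.53 + 1/0.71 − 1 = 2.295.
T₁⁴ − T₂⁴ = 5.78×10^11 − 7.65×10^10 = 5.02×10^11 K⁴.
q = 5.67×10⁻⁸ × 5.02×10^11 / 2.295 = 12400 W/m².
Q = q·A = 12400 × 2.4 = 29700 W.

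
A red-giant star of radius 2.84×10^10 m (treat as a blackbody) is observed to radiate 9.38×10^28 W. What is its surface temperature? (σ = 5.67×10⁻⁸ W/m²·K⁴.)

A = 4πr² = 4π × (2.84×10^10)² = 1.01×10^22 m².
From P = σAT⁴, T = (P / σA)^(1/4) = (9.38×10^28 / (5.67×10⁻⁸ × 1.01×10^22))^(1/4).
T = (1.63×10^14)^(1/4) = 3570 K.

T ≈ 3570 K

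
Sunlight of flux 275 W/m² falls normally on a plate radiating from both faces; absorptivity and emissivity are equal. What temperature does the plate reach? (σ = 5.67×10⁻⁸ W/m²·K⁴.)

T ≈ 222 K

Absorbed flux αS = emitted flux 2εσT⁴ per unit area; with α = ε this gives T = (S/2σ)^(1/4).
T = (275 / (2 × 5.67×10⁻⁸))^(1/4) = (2.43×10^9)^(1/4).
T = 222 K.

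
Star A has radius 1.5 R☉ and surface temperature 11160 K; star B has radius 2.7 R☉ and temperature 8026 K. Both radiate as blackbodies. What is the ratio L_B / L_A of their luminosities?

L_B/L_A ≈ 0.867

L = 4πR²σT⁴ ∝ R²T⁴, so L_B/L_A = (2.7/1.5)² × (8026/11160)⁴ = 3.24 × 0.268 = 0.867.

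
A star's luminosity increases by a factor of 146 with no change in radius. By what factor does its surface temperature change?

P ∝ T⁴ ⇒ T ∝ P^(1/4), so T scales by (146)^(1/4) = 3.48.

factor ≈ 3.48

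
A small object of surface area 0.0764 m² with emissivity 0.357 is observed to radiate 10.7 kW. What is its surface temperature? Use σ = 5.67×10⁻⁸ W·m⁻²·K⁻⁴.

T ≈ 1620 K

From P = εσAT⁴, T = (P / εσA)^(1/4) = (10700 / (0.357 × 5.67×10⁻⁸ × 0.0764))^(1/4).
T = (6.92×10^12)^(1/4) = 1620 K.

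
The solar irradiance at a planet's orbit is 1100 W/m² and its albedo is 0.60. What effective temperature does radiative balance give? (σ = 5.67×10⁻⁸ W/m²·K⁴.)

T ≈ 210 K

Power absorbed = (1−a)S·πR²; power emitted = 4πR²σT⁴. Equating and cancelling πR²:
T = ((1−a)S / 4σ)^(1/4) = (440 / (4 × 5.67×10⁻⁸))^(1/4) = (1.94×10^9)^(1/4).
T = 210 K.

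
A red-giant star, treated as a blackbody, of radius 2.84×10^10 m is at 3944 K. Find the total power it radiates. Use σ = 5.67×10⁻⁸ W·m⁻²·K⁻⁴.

A = 4πr² = 4π × (2.84×10^10)² = 1.01×10^22 m².
P = σAT⁴ = 5.67×10⁻⁸ × 1.01×10^22 × (3944)⁴ = 5.67×10⁻⁸ × 1.01×10^22 × 2.42×10^14.
P = 1.39×10^29 W.

P ≈ 1.39×10^29 W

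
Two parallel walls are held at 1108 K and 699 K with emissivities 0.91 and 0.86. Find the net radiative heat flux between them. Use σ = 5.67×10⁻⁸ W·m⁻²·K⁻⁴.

q ≈ 57000 W/m²

For two large parallel gray plates, q = σ(T₁⁴ − T₂⁴) / (1/ε₁ + 1/ε₂ − 1).
1/ε₁ + 1/ε₂ − 1 = 1/0.91 + 1/0.86 − 1 = 1.262.
T₁⁴ − T₂⁴ = 1.51×10^12 − 2.39×10^11 = 1.27×10^12 K⁴.
q = 5.67×10⁻⁸ × 1.27×10^12 / 1.262 = 57000 W/m².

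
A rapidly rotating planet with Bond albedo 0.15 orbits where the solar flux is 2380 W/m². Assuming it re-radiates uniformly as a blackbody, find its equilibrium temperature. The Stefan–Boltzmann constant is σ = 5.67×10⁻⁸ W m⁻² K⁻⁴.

T ≈ 307 K

Power absorbed = (1−a)S·πR²; power emitted = 4πR²σT⁴. Equating and cancelling πR²:
T = ((1−a)S / 4σ)^(1/4) = (2020 / (4 × 5.67×10⁻⁸))^(1/4) = (8.92×10^9)^(1/4).
T = 307 K.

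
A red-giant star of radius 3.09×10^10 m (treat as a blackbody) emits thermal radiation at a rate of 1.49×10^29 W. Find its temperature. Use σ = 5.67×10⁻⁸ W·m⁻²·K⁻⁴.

T ≈ 3850 K

A = 4πr² = 4π × (3.09×10^10)² = 1.20×10^22 m².
From P = σAT⁴, T = (P / σA)^(1/4) = (1.49×10^29 / (5.67×10⁻⁸ × 1.20×10^22))^(1/4).
T = (2.19×10^14)^(1/4) = 3850 K.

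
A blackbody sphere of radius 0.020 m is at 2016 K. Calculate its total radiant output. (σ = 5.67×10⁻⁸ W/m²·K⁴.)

P ≈ 4710 W

A = 4πr² = 4π × (0.020)² = 5.03×10^-3 m².
P = σAT⁴ = 5.67×10⁻⁸ × 5.03×10^-3 × (2016)⁴ = 5.67×10⁻⁸ × 5.03×10^-3 × 1.65×10^13.
P = 4710 W.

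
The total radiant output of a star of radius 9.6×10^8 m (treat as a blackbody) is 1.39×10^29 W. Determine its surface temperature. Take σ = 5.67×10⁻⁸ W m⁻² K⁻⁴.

A = 4πr² = 4π × (9.6×10^8)² = 1.16×10^19 m².
From P = σAT⁴, T = (P / σA)^(1/4) = (1.39×10^29 / (5.67×10⁻⁸ × 1.16×10^19))^(1/4).
T = (2.12×10^17)^(1/4) = 21400 K.

T ≈ 21400 K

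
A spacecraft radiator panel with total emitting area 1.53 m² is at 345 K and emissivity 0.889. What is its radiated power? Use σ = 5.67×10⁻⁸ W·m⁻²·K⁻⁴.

P = εσAT⁴ = 0.889 × 5.67×10⁻⁸ × 1.53 × (345)⁴ = 0.889 × 5.67×10⁻⁸ × 1.53 × 1.42×10^10.
P = 1090 W.

P ≈ 1090 W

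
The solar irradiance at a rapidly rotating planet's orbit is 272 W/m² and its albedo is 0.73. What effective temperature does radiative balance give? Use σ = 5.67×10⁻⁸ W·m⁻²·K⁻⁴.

Power absorbed = (1−a)S·πR²; power emitted = 4πR²σT⁴. Equating and cancelling πR²:
T = ((1−a)S / 4σ)^(1/4) = (73.4 / (4 × 5.67×10⁻⁸))^(1/4) = (3.24×10^8)^(1/4).
T = 134 K.

T ≈ 134 K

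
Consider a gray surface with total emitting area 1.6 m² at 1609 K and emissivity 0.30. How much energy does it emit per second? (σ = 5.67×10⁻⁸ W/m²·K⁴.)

Stefan–Boltzmann: P = εσAT⁴ = 0.30 × 5.67×10⁻⁸ × 1.60 × (1609)⁴ = 0.30 × 5.67×10⁻⁸ × 1.60 × 6.70×10^12.
P = 1.82×10^5 W.

P ≈ 1.82×10^5 W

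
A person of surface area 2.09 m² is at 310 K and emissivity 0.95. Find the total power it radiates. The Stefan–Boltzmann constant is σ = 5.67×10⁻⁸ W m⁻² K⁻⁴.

P ≈ 1040 W

Stefan–Boltzmann: P = εσAT⁴ = 0.95 × 5.67×10⁻⁸ × 2.09 × (310)⁴ = 0.95 × 5.67×10⁻⁸ × 2.09 × 9.24×10^9.
P = 1040 W.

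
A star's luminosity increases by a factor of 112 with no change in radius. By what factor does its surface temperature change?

P ∝ T⁴ ⇒ T ∝ P^(1/4), so T scales by (112)^(1/4) = 3.25.

factor ≈ 3.25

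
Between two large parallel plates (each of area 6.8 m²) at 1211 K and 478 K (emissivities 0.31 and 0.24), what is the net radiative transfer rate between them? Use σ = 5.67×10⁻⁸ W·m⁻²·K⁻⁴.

Q ≈ 1.27×10^5 W

For two large parallel gray plates, q = σ(T₁⁴ − T₂⁴) / (1/ε₁ + 1/ε₂ − 1).
1/ε₁ + 1/ε₂ − 1 = 1/0.31 + 1/0.24 − 1 = 6.392.
T₁⁴ − T₂⁴ = 2.15×10^12 − 5.22×10^10 = 2.10×10^12 K⁴.
q = 5.67×10⁻⁸ × 2.10×10^12 / 6.392 = 18600 W/m².
Q = q·A = 18600 × 6.8 = 1.27×10^5 W.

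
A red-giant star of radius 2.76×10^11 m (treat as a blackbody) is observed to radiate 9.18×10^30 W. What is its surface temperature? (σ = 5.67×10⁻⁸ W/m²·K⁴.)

A = 4πr² = 4π × (2.76×10^11)² = 9.57×10^23 m².
From P = σAT⁴, T = (P / σA)^(1/4) = (9.18×10^30 / (5.67×10⁻⁸ × 9.57×10^23))^(1/4).
T = (1.69×10^14)^(1/4) = 3610 K.

T ≈ 3610 K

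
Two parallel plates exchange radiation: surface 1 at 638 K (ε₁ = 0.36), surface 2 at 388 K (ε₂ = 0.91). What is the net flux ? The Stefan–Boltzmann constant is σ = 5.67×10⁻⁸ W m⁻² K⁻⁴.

q ≈ 2820 W/m²

For two large parallel gray plates, q = σ(T₁⁴ − T₂⁴) / (1/ε₁ + 1/ε₂ − 1).
1/ε₁ + 1/ε₂ − 1 = 1/0.36 + 1/0.91 − 1 = 2.877.
T₁⁴ − T₂⁴ = 1.66×10^11 − 2.27×10^10 = 1.43×10^11 K⁴.
q = 5.67×10⁻⁸ × 1.43×10^11 / 2.877 = 2820 W/m².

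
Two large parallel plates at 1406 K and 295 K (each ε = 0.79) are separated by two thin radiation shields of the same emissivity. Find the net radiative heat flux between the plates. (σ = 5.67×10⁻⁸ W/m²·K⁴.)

Each of the 3 gaps contributes resistance (2/ε − 1) = 2/0.79 − 1 = 1.532; total = 4.595.
q = σ(T₁⁴ − T₂⁴) / 4.595 = 5.67×10⁻⁸ × 3.90×10^12 / 4.595 = 48100 W/m².

q ≈ 48100 W/m²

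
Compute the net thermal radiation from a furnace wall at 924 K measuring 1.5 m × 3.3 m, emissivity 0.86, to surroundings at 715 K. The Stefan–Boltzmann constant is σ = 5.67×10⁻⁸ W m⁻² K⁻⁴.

Q ≈ 1.13×10^5 W

A = 1.5 × 3.3 = 4.95 m².
Q = εσA(T⁴ − T_s⁴). T⁴ − T_s⁴ = (924)⁴ − (715)⁴ = 7.29×10^11 − 2.61×10^11 = 4.68×10^11 K⁴.
Q = 0.86 × 5.67×10⁻⁸ × 4.95 × 4.68×10^11 = 1.13×10^5 W.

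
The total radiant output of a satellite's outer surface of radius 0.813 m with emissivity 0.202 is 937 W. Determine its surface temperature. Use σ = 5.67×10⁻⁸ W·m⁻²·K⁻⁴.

A = 4πr² = 4π × (0.813)² = 8.31 m².
From P = εσAT⁴, T = (P / εσA)^(1/4) = (937 / (0.202 × 5.67×10⁻⁸ × 8.31))^(1/4).
T = (9.85×10^9)^(1/4) = 315 K.

T ≈ 315 K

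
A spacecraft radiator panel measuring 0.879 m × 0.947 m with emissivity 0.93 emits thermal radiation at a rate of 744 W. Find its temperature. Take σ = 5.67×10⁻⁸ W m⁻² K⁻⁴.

T ≈ 361 K

A = 0.879 × 0.947 = 0.832 m².
From P = εσAT⁴, T = (P / εσA)^(1/4) = (744 / (0.93 × 5.67×10⁻⁸ × 0.832))^(1/4).
T = (1.69×10^10)^(1/4) = 361 K.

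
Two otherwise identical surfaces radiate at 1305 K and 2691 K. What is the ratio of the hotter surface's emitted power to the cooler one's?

P ∝ T⁴, so the ratio is (2691/1305)⁴ = (2.062)⁴ = 18.1.

ratio ≈ 18.1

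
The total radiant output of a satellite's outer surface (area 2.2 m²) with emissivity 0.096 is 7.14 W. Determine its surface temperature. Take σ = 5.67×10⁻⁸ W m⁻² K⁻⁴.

T ≈ 156 K

From P = εσAT⁴, T = (P / εσA)^(1/4) = (7.14 / (0.096 × 5.67×10⁻⁸ × 2.20))^(1/4).
T = (5.96×10^8)^(1/4) = 156 K.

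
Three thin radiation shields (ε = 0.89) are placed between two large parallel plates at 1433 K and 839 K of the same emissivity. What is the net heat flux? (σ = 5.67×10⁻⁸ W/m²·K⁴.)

Each of the 4 gaps contributes resistance (2/ε − 1) = 2/0.89 − 1 = 1.247; total = 4.989.
q = σ(T₁⁴ − T₂⁴) / 4.989 = 5.67×10⁻⁸ × 3.72×10^12 / 4.989 = 42300 W/m².

q ≈ 42300 W/m²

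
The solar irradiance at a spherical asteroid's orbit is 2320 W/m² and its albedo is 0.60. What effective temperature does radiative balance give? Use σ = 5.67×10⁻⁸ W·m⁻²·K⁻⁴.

T ≈ 253 K

Power absorbed = (1−a)S·πR²; power emitted = 4πR²σT⁴. Equating and cancelling πR²:
T = ((1−a)S / 4σ)^(1/4) = (928 / (4 × 5.67×10⁻⁸))^(1/4) = (4.09×10^9)^(1/4).
T = 253 K.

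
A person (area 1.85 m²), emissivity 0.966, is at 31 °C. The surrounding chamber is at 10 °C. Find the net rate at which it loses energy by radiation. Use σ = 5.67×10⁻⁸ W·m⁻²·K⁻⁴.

Convert: 31 °C = 304 K; 10 °C = 283 K.
Q = εσA(T⁴ − T_s⁴). T⁴ − T_s⁴ = (304)⁴ − (283)⁴ = 8.54×10^9 − 6.41×10^9 = 2.13×10^9 K⁴.
Q = 0.966 × 5.67×10⁻⁸ × 1.85 × 2.13×10^9 = 215 W.

Q ≈ 215 W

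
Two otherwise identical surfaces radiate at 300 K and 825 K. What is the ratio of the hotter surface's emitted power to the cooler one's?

ratio ≈ 57.2

P ∝ T⁴, so the ratio is (825/300)⁴ = (2.750)⁴ = 57.2.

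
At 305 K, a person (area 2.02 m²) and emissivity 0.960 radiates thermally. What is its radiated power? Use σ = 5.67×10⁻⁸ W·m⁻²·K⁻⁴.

P ≈ 951 W

Stefan–Boltzmann: P = εσAT⁴ = 0.960 × 5.67×10⁻⁸ × 2.02 × (305)⁴ = 0.960 × 5.67×10⁻⁸ × 2.02 × 8.65×10^9.
P = 951 W.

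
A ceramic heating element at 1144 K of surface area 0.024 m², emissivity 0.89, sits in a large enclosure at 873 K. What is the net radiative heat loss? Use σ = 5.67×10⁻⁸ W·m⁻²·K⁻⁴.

Q ≈ 1370 W

Q = εσA(T⁴ − T_s⁴). T⁴ − T_s⁴ = (1144)⁴ − (873)⁴ = 1.71×10^12 − 5.81×10^11 = 1.13×10^12 K⁴.
Q = 0.89 × 5.67×10⁻⁸ × 0.0240 × 1.13×10^12 = 1370 W.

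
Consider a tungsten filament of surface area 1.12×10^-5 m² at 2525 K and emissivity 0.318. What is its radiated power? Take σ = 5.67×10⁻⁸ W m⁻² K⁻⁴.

P ≈ 8.21 W

P = εσAT⁴ = 0.318 × 5.67×10⁻⁸ × 1.12×10^-5 × (2525)⁴ = 0.318 × 5.67×10⁻⁸ × 1.12×10^-5 × 4.06×10^13.
P = 8.21 W.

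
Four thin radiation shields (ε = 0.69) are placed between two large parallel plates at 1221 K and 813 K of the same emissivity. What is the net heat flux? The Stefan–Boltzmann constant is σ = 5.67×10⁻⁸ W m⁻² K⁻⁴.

q ≈ 10700 W/m²

Each of the 5 gaps contributes resistance (2/ε − 1) = 2/0.69 − 1 = 1.899; total = 9.493.
q = σ(T₁⁴ − T₂⁴) / 9.493 = 5.67×10⁻⁸ × 1.79×10^12 / 9.493 = 10700 W/m².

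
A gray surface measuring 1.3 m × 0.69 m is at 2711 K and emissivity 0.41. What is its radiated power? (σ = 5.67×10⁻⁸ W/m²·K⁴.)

P ≈ 1.13×10^6 W

A = 1.3 × 0.69 = 0.897 m².
P = εσAT⁴ = 0.41 × 5.67×10⁻⁸ × 0.897 × (2711)⁴ = 0.41 × 5.67×10⁻⁸ × 0.897 × 5.40×10^13.
P = 1.13×10^6 W.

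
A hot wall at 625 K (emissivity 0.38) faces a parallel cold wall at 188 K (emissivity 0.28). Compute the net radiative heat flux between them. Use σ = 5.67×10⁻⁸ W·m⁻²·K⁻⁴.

For two large parallel gray plates, q = σ(T₁⁴ − T₂⁴) / (1/ε₁ + 1/ε₂ − 1).
1/ε₁ + 1/ε₂ − 1 = 1/0.38 + 1/0.28 − 1 = 5.203.
T₁⁴ − T₂⁴ = 1.53×10^11 − 1.25×10^9 = 1.51×10^11 K⁴.
q = 5.67×10⁻⁸ × 1.51×10^11 / 5.203 = 1650 W/m².

q ≈ 1650 W/m²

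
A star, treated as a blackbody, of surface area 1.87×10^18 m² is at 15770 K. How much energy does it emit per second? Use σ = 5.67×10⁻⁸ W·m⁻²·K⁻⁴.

P ≈ 6.56×10^27 W

P = σAT⁴ = 5.67×10⁻⁸ × 1.87×10^18 × (15770)⁴ = 5.67×10⁻⁸ × 1.87×10^18 × 6.18×10^16.
P = 6.56×10^27 W.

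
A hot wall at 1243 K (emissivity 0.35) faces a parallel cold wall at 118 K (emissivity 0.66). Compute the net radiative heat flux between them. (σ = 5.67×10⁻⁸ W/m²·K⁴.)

q ≈ 40100 W/m²

For two large parallel gray plates, q = σ(T₁⁴ − T₂⁴) / (1/ε₁ + 1/ε₂ − 1).
1/ε₁ + 1/ε₂ − 1 = 1/0.35 + 1/0.66 − 1 = 3.372.
T₁⁴ − T₂⁴ = 2.39×10^12 − 1.94×10^8 = 2.39×10^12 K⁴.
q = 5.67×10⁻⁸ × 2.39×10^12 / 3.372 = 40100 W/m².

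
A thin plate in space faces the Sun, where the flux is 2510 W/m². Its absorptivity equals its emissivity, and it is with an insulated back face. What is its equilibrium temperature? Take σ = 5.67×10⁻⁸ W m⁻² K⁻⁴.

Absorbed flux αS = emitted flux εσT⁴ (one radiating face); with α = ε, T = (S/σ)^(1/4).
T = (2510 / 5.67×10⁻⁸)^(1/4) = (4.43×10^10)^(1/4).
T = 459 K.

T ≈ 459 K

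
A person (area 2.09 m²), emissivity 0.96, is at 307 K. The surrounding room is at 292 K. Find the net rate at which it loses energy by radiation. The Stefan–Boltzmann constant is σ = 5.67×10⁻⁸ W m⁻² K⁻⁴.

Q = εσA(T⁴ − T_s⁴). T⁴ − T_s⁴ = (307)⁴ − (292)⁴ = 8.88×10^9 − 7.27×10^9 = 1.61×10^9 K⁴.
Q = 0.96 × 5.67×10⁻⁸ × 2.09 × 1.61×10^9 = 183 W.

Q ≈ 183 W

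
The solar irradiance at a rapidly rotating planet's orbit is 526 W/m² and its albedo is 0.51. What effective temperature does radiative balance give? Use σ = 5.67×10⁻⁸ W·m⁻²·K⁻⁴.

Power absorbed = (1−a)S·πR²; power emitted = 4πR²σT⁴. Equating and cancelling πR²:
T = ((1−a)S / 4σ)^(1/4) = (258 / (4 × 5.67×10⁻⁸))^(1/4) = (1.14×10^9)^(1/4).
T = 184 K.

T ≈ 184 K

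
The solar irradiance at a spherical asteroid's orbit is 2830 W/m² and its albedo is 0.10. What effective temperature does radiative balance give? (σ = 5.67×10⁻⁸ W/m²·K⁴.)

T ≈ 326 K

Power absorbed = (1−a)S·πR²; power emitted = 4πR²σT⁴. Equating and cancelling πR²:
T = ((1−a)S / 4σ)^(1/4) = (2550 / (4 × 5.67×10⁻⁸))^(1/4) = (1.12×10^10)^(1/4).
T = 326 K.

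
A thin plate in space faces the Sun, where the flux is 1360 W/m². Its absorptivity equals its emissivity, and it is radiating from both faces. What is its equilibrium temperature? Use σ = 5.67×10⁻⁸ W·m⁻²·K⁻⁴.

Absorbed flux αS = emitted flux 2εσT⁴ per unit area; with α = ε this gives T = (S/2σ)^(1/4).
T = (1360 / (2 × 5.67×10⁻⁸))^(1/4) = (1.20×10^10)^(1/4).
T = 331 K.

T ≈ 331 K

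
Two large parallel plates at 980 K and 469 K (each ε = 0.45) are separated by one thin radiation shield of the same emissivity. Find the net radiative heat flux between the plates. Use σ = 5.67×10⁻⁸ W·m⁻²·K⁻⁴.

Each of the 2 gaps contributes resistance (2/ε − 1) = 2/0.45 − 1 = 3.444; total = 6.889.
q = σ(T₁⁴ − T₂⁴) / 6.889 = 5.67×10⁻⁸ × 8.74×10^11 / 6.889 = 7190 W/m².

q ≈ 7190 W/m²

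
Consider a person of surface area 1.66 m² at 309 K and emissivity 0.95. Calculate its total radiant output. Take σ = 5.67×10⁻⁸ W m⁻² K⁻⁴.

Stefan–Boltzmann: P = εσAT⁴ = 0.95 × 5.67×10⁻⁸ × 1.66 × (309)⁴ = 0.95 × 5.67×10⁻⁸ × 1.66 × 9.12×10^9.
P = 815 W.

P ≈ 815 W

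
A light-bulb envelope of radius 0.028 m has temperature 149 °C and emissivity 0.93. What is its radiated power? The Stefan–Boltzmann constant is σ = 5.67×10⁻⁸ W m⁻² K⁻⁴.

P ≈ 16.5 W

A = 4πr² = 4π × (0.028)² = 9.85×10^-3 m².
149 °C = 422 K.
Stefan–Boltzmann: P = εσAT⁴ = 0.93 × 5.67×10⁻⁸ × 9.85×10^-3 × (422)⁴ = 0.93 × 5.67×10⁻⁸ × 9.85×10^-3 × 3.17×10^10.
P = 16.5 W.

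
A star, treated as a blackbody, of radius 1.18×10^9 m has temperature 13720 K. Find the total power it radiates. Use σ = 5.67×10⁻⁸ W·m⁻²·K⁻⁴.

P ≈ 3.52×10^28 W

A = 4πr² = 4π × (1.18×10^9)² = 1.75×10^19 m².
P = σAT⁴ = 5.67×10⁻⁸ × 1.75×10^19 × (13720)⁴ = 5.67×10⁻⁸ × 1.75×10^19 × 3.54×10^16.
P = 3.52×10^28 W.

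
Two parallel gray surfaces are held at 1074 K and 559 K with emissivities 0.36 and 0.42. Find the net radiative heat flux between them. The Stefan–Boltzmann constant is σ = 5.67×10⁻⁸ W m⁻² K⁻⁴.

q ≈ 16800 W/m²

For two large parallel gray plates, q = σ(T₁⁴ − T₂⁴) / (1/ε₁ + 1/ε₂ − 1).
1/ε₁ + 1/ε₂ − 1 = 1/0.36 + 1/0.42 − 1 = 4.159.
T₁⁴ − T₂⁴ = 1.33×10^12 − 9.76×10^10 = 1.23×10^12 K⁴.
q = 5.67×10⁻⁸ × 1.23×10^12 / 4.159 = 16800 W/m².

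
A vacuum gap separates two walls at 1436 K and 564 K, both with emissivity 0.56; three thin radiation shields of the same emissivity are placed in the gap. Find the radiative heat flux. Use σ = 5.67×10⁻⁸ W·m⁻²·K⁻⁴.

Each of the 4 gaps contributes resistance (2/ε − 1) = 2/0.56 − 1 = 2.571; total = 10.29.
q = σ(T₁⁴ − T₂⁴) / 10.29 = 5.67×10⁻⁸ × 4.15×10^12 / 10.29 = 22900 W/m².

q ≈ 22900 W/m²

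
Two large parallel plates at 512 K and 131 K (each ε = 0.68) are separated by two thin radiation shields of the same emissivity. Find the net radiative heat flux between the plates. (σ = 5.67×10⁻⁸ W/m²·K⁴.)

Each of the 3 gaps contributes resistance (2/ε − 1) = 2/0.68 − 1 = 1.941; total = 5.824.
q = σ(T₁⁴ − T₂⁴) / 5.824 = 5.67×10⁻⁸ × 6.84×10^10 / 5.824 = 666 W/m².

q ≈ 666 W/m²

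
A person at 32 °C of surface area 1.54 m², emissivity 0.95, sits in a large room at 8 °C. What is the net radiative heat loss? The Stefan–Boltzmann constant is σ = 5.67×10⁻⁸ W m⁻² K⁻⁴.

Convert: 32 °C = 305 K; 8 °C = 281 K.
Q = εσA(T⁴ − T_s⁴). T⁴ − T_s⁴ = (305)⁴ − (281)⁴ = 8.65×10^9 − 6.23×10^9 = 2.42×10^9 K⁴.
Q = 0.95 × 5.67×10⁻⁸ × 1.54 × 2.42×10^9 = 201 W.

Q ≈ 201 W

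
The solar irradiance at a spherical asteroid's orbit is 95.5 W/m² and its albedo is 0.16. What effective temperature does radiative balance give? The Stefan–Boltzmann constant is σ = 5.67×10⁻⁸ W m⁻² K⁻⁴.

T ≈ 137 K

Power absorbed = (1−a)S·πR²; power emitted = 4πR²σT⁴. Equating and cancelling πR²:
T = ((1−a)S / 4σ)^(1/4) = (80.2 / (4 × 5.67×10⁻⁸))^(1/4) = (3.54×10^8)^(1/4).
T = 137 K.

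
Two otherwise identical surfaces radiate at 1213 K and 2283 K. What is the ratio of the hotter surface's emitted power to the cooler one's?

P ∝ T⁴, so the ratio is (2283/1213)⁴ = (1.882)⁴ = 12.5.

ratio ≈ 12.5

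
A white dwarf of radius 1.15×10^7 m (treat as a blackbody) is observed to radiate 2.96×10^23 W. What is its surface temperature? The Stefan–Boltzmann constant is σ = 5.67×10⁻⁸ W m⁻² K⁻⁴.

A = 4πr² = 4π × (1.15×10^7)² = 1.66×10^15 m².
From P = σAT⁴, T = (P / σA)^(1/4) = (2.96×10^23 / (5.67×10⁻⁸ × 1.66×10^15))^(1/4).
T = (3.14×10^15)^(1/4) = 7490 K.

T ≈ 7490 K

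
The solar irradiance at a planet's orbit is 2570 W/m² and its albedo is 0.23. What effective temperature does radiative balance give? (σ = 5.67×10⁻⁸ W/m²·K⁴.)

Power absorbed = (1−a)S·πR²; power emitted = 4πR²σT⁴. Equating and cancelling πR²:
T = ((1−a)S / 4σ)^(1/4) = (1980 / (4 × 5.67×10⁻⁸))^(1/4) = (8.73×10^9)^(1/4).
T = 306 K.

T ≈ 306 K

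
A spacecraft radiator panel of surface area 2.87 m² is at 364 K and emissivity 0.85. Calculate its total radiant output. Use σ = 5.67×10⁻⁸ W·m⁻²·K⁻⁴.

Stefan–Boltzmann: P = εσAT⁴ = 0.85 × 5.67×10⁻⁸ × 2.87 × (364)⁴ = 0.85 × 5.67×10⁻⁸ × 2.87 × 1.76×10^10.
P = 2430 W.

P ≈ 2430 W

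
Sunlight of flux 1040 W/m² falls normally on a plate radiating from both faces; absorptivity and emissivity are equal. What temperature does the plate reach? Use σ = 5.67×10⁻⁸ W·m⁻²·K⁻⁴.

Absorbed flux αS = emitted flux 2εσT⁴ per unit area; with α = ε this gives T = (S/2σ)^(1/4).
T = (1040 / (2 × 5.67×10⁻⁸))^(1/4) = (9.17×10^9)^(1/4).
T = 309 K.

T ≈ 309 K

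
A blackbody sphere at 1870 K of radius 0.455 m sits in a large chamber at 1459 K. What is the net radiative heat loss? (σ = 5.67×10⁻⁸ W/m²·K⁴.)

Q ≈ 1.14×10^6 W

A = 4πr² = 4π × (0.455)² = 2.60 m².
Q = σA(T⁴ − T_s⁴). T⁴ − T_s⁴ = (1870)⁴ − (1459)⁴ = 1.22×10^13 − 4.53×10^12 = 7.70×10^12 K⁴.
Q = 5.67×10⁻⁸ × 2.60 × 7.70×10^12 = 1.14×10^6 W.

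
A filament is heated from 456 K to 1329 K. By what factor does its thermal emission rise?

P ∝ T⁴, so the ratio is (1329/456)⁴ = (2.914)⁴ = 72.2.

ratio ≈ 72.2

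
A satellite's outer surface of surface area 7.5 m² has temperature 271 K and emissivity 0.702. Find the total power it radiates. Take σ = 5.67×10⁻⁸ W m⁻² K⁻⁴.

Stefan–Boltzmann: P = εσAT⁴ = 0.702 × 5.67×10⁻⁸ × 7.50 × (271)⁴ = 0.702 × 5.67×10⁻⁸ × 7.50 × 5.39×10^9.
P = 1610 W.

P ≈ 1610 W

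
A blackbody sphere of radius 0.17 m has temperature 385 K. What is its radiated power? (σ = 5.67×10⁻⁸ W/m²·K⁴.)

P ≈ 452 W

A = 4πr² = 4π × (0.17)² = 0.363 m².
P = σAT⁴ = 5.67×10⁻⁸ × 0.363 × (385)⁴ = 5.67×10⁻⁸ × 0.363 × 2.20×10^10.
P = 452 W.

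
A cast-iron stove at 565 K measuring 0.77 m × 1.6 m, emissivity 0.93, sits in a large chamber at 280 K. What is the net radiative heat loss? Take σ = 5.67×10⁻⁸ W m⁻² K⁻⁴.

Q ≈ 6220 W

A = 0.77 × 1.6 = 1.23 m².
Q = εσA(T⁴ − T_s⁴). T⁴ − T_s⁴ = (565)⁴ − (280)⁴ = 1.02×10^11 − 6.15×10^9 = 9.58×10^10 K⁴.
Q = 0.93 × 5.67×10⁻⁸ × 1.23 × 9.58×10^10 = 6220 W.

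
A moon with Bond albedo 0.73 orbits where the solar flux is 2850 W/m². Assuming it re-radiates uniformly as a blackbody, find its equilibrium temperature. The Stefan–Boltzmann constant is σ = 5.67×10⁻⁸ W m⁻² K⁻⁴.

Power absorbed = (1−a)S·πR²; power emitted = 4πR²σT⁴. Equating and cancelling πR²:
T = ((1−a)S / 4σ)^(1/4) = (770 / (4 × 5.67×10⁻⁸))^(1/4) = (3.39×10^9)^(1/4).
T = 241 K.

T ≈ 241 K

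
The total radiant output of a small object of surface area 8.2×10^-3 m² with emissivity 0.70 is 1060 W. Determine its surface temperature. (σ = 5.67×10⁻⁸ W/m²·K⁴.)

From P = εσAT⁴, T = (P / εσA)^(1/4) = (1060 / (0.70 × 5.67×10⁻⁸ × 8.20×10^-3))^(1/4).
T = (3.26×10^12)^(1/4) = 1340 K.

T ≈ 1340 K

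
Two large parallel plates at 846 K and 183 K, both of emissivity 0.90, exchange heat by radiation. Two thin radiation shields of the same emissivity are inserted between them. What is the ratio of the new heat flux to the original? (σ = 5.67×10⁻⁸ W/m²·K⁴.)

With N identical shields there are N+1 = 3 gaps in series, each with the same radiative resistance, so the flux falls to 1/(N+1) of its unshielded value.

ratio ≈ 0.333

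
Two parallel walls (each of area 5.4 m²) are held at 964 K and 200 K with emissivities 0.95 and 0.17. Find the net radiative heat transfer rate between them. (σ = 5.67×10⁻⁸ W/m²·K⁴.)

Q ≈ 44500 W

For two large parallel gray plates, q = σ(T₁⁴ − T₂⁴) / (1/ε₁ + 1/ε₂ − 1).
1/ε₁ + 1/ε₂ − 1 = 1/0.95 + 1/0.17 − 1 = 5.935.
T₁⁴ − T₂⁴ = 8.64×10^11 − 1.60×10^9 = 8.62×10^11 K⁴.
q = 5.67×10⁻⁸ × 8.62×10^11 / 5.935 = 8240 W/m².
Q = q·A = 8240 × 5.4 = 44500 W.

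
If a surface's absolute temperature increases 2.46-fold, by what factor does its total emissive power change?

factor ≈ 36.6

P ∝ T⁴, so the power scales as (2.46)⁴ = 36.6.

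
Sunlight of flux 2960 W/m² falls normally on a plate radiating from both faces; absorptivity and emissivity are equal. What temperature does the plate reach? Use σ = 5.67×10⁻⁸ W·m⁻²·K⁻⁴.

T ≈ 402 K

Absorbed flux αS = emitted flux 2εσT⁴ per unit area; with α = ε this gives T = (S/2σ)^(1/4).
T = (2960 / (2 × 5.67×10⁻⁸))^(1/4) = (2.61×10^10)^(1/4).
T = 402 K.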